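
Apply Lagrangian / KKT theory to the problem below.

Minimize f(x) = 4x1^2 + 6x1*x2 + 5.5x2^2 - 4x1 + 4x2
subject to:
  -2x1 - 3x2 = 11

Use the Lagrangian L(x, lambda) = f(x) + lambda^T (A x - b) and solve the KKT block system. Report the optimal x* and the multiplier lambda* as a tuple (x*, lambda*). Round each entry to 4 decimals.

Form the Lagrangian:
  L(x, lambda) = (1/2) x^T Q x + c^T x + lambda^T (A x - b)
Stationarity (grad_x L = 0): Q x + c + A^T lambda = 0.
Primal feasibility: A x = b.

This gives the KKT block system:
  [ Q   A^T ] [ x     ]   [-c ]
  [ A    0  ] [ lambda ] = [ b ]

Solving the linear system:
  x*      = (0.3636, -3.9091)
  lambda* = (-12.2727)
  f(x*)   = 58.9545

x* = (0.3636, -3.9091), lambda* = (-12.2727)


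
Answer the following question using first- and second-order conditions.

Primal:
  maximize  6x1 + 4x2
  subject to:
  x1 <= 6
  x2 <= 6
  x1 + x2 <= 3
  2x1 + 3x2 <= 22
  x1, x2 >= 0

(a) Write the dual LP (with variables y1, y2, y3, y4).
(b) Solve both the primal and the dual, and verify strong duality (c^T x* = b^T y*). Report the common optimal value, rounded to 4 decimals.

The standard primal-dual pair for 'max c^T x s.t. A x <= b, x >= 0' is:
  Dual:  min b^T y  s.t.  A^T y >= c,  y >= 0.

So the dual LP is:
  minimize  6y1 + 6y2 + 3y3 + 22y4
  subject to:
    y1 + y3 + 2y4 >= 6
    y2 + y3 + 3y4 >= 4
    y1, y2, y3, y4 >= 0

Solving the primal: x* = (3, 0).
  primal value c^T x* = 18.
Solving the dual: y* = (0, 0, 6, 0).
  dual value b^T y* = 18.
Strong duality: c^T x* = b^T y*. Confirmed.

18


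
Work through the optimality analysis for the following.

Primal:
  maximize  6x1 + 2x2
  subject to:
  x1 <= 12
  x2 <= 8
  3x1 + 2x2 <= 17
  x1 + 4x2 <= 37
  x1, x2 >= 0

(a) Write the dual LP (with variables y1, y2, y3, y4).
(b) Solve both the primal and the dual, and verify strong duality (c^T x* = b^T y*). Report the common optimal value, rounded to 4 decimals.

The standard primal-dual pair for 'max c^T x s.t. A x <= b, x >= 0' is:
  Dual:  min b^T y  s.t.  A^T y >= c,  y >= 0.

So the dual LP is:
  minimize  12y1 + 8y2 + 17y3 + 37y4
  subject to:
    y1 + 3y3 + y4 >= 6
    y2 + 2y3 + 4y4 >= 2
    y1, y2, y3, y4 >= 0

Solving the primal: x* = (5.6667, 0).
  primal value c^T x* = 34.
Solving the dual: y* = (0, 0, 2, 0).
  dual value b^T y* = 34.
Strong duality: c^T x* = b^T y*. Confirmed.

34


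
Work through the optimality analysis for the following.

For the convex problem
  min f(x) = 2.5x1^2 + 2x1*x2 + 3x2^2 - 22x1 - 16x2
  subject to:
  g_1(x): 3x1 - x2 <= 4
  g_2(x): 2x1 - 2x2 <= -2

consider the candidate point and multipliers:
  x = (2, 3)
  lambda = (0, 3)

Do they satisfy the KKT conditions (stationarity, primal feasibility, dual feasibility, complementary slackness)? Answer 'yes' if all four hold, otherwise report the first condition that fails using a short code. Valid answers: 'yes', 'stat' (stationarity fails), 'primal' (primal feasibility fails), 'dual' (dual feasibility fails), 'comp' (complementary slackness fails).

Gradient of f: grad f(x) = Q x + c = (-6, 6)
Constraint values g_i(x) = a_i^T x - b_i:
  g_1((2, 3)) = -1
  g_2((2, 3)) = 0
Stationarity residual: grad f(x) + sum_i lambda_i a_i = (0, 0)
  -> stationarity OK
Primal feasibility (all g_i <= 0): OK
Dual feasibility (all lambda_i >= 0): OK
Complementary slackness (lambda_i * g_i(x) = 0 for all i): OK

Verdict: yes, KKT holds.

yes


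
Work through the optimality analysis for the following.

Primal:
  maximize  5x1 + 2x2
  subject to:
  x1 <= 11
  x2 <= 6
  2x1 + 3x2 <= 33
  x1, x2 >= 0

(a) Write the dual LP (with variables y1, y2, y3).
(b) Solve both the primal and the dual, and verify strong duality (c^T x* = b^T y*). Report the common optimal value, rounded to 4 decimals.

The standard primal-dual pair for 'max c^T x s.t. A x <= b, x >= 0' is:
  Dual:  min b^T y  s.t.  A^T y >= c,  y >= 0.

So the dual LP is:
  minimize  11y1 + 6y2 + 33y3
  subject to:
    y1 + 2y3 >= 5
    y2 + 3y3 >= 2
    y1, y2, y3 >= 0

Solving the primal: x* = (11, 3.6667).
  primal value c^T x* = 62.3333.
Solving the dual: y* = (3.6667, 0, 0.6667).
  dual value b^T y* = 62.3333.
Strong duality: c^T x* = b^T y*. Confirmed.

62.3333


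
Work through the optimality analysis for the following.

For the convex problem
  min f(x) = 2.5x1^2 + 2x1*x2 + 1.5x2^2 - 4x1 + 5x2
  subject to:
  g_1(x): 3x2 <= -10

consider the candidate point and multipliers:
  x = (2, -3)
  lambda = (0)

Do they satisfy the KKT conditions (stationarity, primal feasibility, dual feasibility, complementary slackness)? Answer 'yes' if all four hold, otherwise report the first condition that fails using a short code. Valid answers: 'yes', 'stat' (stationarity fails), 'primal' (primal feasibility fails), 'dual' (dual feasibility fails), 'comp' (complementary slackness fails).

Gradient of f: grad f(x) = Q x + c = (0, 0)
Constraint values g_i(x) = a_i^T x - b_i:
  g_1((2, -3)) = 1
Stationarity residual: grad f(x) + sum_i lambda_i a_i = (0, 0)
  -> stationarity OK
Primal feasibility (all g_i <= 0): FAILS
Dual feasibility (all lambda_i >= 0): OK
Complementary slackness (lambda_i * g_i(x) = 0 for all i): OK

Verdict: the first failing condition is primal_feasibility -> primal.

primal


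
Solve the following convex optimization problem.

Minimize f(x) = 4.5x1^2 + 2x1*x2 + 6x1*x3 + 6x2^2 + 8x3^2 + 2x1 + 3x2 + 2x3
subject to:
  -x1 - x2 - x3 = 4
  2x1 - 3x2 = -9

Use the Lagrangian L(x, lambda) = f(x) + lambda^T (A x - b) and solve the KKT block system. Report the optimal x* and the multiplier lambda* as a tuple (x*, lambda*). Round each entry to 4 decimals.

Form the Lagrangian:
  L(x, lambda) = (1/2) x^T Q x + c^T x + lambda^T (A x - b)
Stationarity (grad_x L = 0): Q x + c + A^T lambda = 0.
Primal feasibility: A x = b.

This gives the KKT block system:
  [ Q   A^T ] [ x     ]   [-c ]
  [ A    0  ] [ lambda ] = [ b ]

Solving the linear system:
  x*      = (-4.2306, 0.1796, 0.0509)
  lambda* = (-22.5684, 6.4209)
  f(x*)   = 70.1206

x* = (-4.2306, 0.1796, 0.0509), lambda* = (-22.5684, 6.4209)


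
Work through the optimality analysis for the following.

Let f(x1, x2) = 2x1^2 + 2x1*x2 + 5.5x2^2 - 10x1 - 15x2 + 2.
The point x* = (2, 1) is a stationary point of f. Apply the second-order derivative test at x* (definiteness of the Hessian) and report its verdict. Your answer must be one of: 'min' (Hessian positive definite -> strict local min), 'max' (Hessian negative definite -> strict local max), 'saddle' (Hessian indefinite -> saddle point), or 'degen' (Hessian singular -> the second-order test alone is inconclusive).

Compute the Hessian H = grad^2 f:
  H = [[4, 2], [2, 11]]
Verify stationarity: grad f(x*) = H x* + g = (0, 0).
Eigenvalues of H: 3.4689, 11.5311.
Both eigenvalues > 0, so H is positive definite -> x* is a strict local min.

min


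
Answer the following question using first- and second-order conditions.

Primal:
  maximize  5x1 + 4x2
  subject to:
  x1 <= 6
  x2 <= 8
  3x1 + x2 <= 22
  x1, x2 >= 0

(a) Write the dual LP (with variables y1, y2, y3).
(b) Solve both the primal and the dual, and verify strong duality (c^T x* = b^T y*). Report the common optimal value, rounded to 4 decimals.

The standard primal-dual pair for 'max c^T x s.t. A x <= b, x >= 0' is:
  Dual:  min b^T y  s.t.  A^T y >= c,  y >= 0.

So the dual LP is:
  minimize  6y1 + 8y2 + 22y3
  subject to:
    y1 + 3y3 >= 5
    y2 + y3 >= 4
    y1, y2, y3 >= 0

Solving the primal: x* = (4.6667, 8).
  primal value c^T x* = 55.3333.
Solving the dual: y* = (0, 2.3333, 1.6667).
  dual value b^T y* = 55.3333.
Strong duality: c^T x* = b^T y*. Confirmed.

55.3333


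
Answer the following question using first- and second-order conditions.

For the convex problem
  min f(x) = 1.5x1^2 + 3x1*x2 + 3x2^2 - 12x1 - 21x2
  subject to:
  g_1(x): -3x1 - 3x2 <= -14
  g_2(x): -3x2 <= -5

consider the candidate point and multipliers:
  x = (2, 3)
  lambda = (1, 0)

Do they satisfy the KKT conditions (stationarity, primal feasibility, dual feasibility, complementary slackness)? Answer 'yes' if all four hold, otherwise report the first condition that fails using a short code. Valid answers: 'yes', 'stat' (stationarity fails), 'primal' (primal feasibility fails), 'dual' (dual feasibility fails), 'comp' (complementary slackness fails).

Gradient of f: grad f(x) = Q x + c = (3, 3)
Constraint values g_i(x) = a_i^T x - b_i:
  g_1((2, 3)) = -1
  g_2((2, 3)) = -4
Stationarity residual: grad f(x) + sum_i lambda_i a_i = (0, 0)
  -> stationarity OK
Primal feasibility (all g_i <= 0): OK
Dual feasibility (all lambda_i >= 0): OK
Complementary slackness (lambda_i * g_i(x) = 0 for all i): FAILS

Verdict: the first failing condition is complementary_slackness -> comp.

comp


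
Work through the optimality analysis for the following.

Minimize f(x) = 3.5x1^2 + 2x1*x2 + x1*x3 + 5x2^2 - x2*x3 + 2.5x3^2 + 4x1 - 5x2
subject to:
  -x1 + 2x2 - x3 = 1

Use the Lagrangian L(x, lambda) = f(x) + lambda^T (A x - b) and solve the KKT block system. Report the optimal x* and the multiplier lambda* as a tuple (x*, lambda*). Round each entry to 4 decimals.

Form the Lagrangian:
  L(x, lambda) = (1/2) x^T Q x + c^T x + lambda^T (A x - b)
Stationarity (grad_x L = 0): Q x + c + A^T lambda = 0.
Primal feasibility: A x = b.

This gives the KKT block system:
  [ Q   A^T ] [ x     ]   [-c ]
  [ A    0  ] [ lambda ] = [ b ]

Solving the linear system:
  x*      = (-0.5872, 0.4255, 0.4383)
  lambda* = (1.1787)
  f(x*)   = -2.8277

x* = (-0.5872, 0.4255, 0.4383), lambda* = (1.1787)


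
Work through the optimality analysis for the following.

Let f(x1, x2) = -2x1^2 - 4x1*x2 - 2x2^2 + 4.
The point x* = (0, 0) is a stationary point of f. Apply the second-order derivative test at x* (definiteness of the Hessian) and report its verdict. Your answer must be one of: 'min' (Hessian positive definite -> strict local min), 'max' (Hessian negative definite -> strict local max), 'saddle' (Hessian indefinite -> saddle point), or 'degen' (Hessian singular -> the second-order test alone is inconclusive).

Compute the Hessian H = grad^2 f:
  H = [[-4, -4], [-4, -4]]
Verify stationarity: grad f(x*) = H x* + g = (0, 0).
Eigenvalues of H: -8, 0.
H has a zero eigenvalue (singular; negative semidefinite but not definite), so H is neither positive definite, negative definite, nor indefinite. The second-order test alone is inconclusive -> degen.
(Indeed, f is constant along the null direction of H through x*, so x* is not a strict local extremum.)

degen


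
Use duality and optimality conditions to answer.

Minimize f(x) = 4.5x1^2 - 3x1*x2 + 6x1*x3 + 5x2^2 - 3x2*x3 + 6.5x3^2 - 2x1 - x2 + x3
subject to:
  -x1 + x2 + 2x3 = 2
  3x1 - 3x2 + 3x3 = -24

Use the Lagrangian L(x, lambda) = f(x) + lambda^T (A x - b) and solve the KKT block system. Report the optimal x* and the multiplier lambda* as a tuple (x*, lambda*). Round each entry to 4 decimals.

Form the Lagrangian:
  L(x, lambda) = (1/2) x^T Q x + c^T x + lambda^T (A x - b)
Stationarity (grad_x L = 0): Q x + c + A^T lambda = 0.
Primal feasibility: A x = b.

This gives the KKT block system:
  [ Q   A^T ] [ x     ]   [-c ]
  [ A    0  ] [ lambda ] = [ b ]

Solving the linear system:
  x*      = (-2.5385, 3.4615, -2)
  lambda* = (1.1282, 16.1197)
  f(x*)   = 192.1154

x* = (-2.5385, 3.4615, -2), lambda* = (1.1282, 16.1197)


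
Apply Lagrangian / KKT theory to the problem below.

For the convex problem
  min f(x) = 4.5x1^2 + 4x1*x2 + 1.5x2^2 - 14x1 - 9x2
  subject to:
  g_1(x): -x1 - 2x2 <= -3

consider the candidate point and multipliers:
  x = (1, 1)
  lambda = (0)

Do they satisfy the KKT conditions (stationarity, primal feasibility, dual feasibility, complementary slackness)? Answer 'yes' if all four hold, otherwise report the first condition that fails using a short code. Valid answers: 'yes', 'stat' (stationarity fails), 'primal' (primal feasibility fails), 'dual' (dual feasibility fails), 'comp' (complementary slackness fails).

Gradient of f: grad f(x) = Q x + c = (-1, -2)
Constraint values g_i(x) = a_i^T x - b_i:
  g_1((1, 1)) = 0
Stationarity residual: grad f(x) + sum_i lambda_i a_i = (-1, -2)
  -> stationarity FAILS
Primal feasibility (all g_i <= 0): OK
Dual feasibility (all lambda_i >= 0): OK
Complementary slackness (lambda_i * g_i(x) = 0 for all i): OK

Verdict: the first failing condition is stationarity -> stat.

stat


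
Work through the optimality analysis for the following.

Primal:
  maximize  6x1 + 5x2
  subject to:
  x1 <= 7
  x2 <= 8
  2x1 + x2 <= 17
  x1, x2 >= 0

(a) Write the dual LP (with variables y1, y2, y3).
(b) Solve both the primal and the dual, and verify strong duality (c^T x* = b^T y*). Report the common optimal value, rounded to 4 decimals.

The standard primal-dual pair for 'max c^T x s.t. A x <= b, x >= 0' is:
  Dual:  min b^T y  s.t.  A^T y >= c,  y >= 0.

So the dual LP is:
  minimize  7y1 + 8y2 + 17y3
  subject to:
    y1 + 2y3 >= 6
    y2 + y3 >= 5
    y1, y2, y3 >= 0

Solving the primal: x* = (4.5, 8).
  primal value c^T x* = 67.
Solving the dual: y* = (0, 2, 3).
  dual value b^T y* = 67.
Strong duality: c^T x* = b^T y*. Confirmed.

67


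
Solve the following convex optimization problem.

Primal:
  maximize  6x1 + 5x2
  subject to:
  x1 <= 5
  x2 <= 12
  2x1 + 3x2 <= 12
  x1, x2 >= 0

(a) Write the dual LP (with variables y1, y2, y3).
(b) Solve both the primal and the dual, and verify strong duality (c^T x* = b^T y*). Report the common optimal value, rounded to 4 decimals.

The standard primal-dual pair for 'max c^T x s.t. A x <= b, x >= 0' is:
  Dual:  min b^T y  s.t.  A^T y >= c,  y >= 0.

So the dual LP is:
  minimize  5y1 + 12y2 + 12y3
  subject to:
    y1 + 2y3 >= 6
    y2 + 3y3 >= 5
    y1, y2, y3 >= 0

Solving the primal: x* = (5, 0.6667).
  primal value c^T x* = 33.3333.
Solving the dual: y* = (2.6667, 0, 1.6667).
  dual value b^T y* = 33.3333.
Strong duality: c^T x* = b^T y*. Confirmed.

33.3333


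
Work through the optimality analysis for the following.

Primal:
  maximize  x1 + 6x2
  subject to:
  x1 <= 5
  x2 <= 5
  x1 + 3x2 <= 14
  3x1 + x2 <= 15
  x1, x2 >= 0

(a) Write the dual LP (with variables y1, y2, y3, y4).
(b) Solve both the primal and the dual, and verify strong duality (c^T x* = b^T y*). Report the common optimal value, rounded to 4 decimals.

The standard primal-dual pair for 'max c^T x s.t. A x <= b, x >= 0' is:
  Dual:  min b^T y  s.t.  A^T y >= c,  y >= 0.

So the dual LP is:
  minimize  5y1 + 5y2 + 14y3 + 15y4
  subject to:
    y1 + y3 + 3y4 >= 1
    y2 + 3y3 + y4 >= 6
    y1, y2, y3, y4 >= 0

Solving the primal: x* = (0, 4.6667).
  primal value c^T x* = 28.
Solving the dual: y* = (0, 0, 2, 0).
  dual value b^T y* = 28.
Strong duality: c^T x* = b^T y*. Confirmed.

28


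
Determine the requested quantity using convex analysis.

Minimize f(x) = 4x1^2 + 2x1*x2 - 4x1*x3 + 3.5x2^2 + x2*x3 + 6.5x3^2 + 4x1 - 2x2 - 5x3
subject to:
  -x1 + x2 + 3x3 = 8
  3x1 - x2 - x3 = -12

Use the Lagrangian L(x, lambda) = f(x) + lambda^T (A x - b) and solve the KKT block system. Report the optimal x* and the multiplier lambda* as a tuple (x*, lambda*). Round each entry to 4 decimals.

Form the Lagrangian:
  L(x, lambda) = (1/2) x^T Q x + c^T x + lambda^T (A x - b)
Stationarity (grad_x L = 0): Q x + c + A^T lambda = 0.
Primal feasibility: A x = b.

This gives the KKT block system:
  [ Q   A^T ] [ x     ]   [-c ]
  [ A    0  ] [ lambda ] = [ b ]

Solving the linear system:
  x*      = (-2.906, 2.3758, 0.906)
  lambda* = (-5.5268, 4.198)
  f(x*)   = 36.8423

x* = (-2.906, 2.3758, 0.906), lambda* = (-5.5268, 4.198)


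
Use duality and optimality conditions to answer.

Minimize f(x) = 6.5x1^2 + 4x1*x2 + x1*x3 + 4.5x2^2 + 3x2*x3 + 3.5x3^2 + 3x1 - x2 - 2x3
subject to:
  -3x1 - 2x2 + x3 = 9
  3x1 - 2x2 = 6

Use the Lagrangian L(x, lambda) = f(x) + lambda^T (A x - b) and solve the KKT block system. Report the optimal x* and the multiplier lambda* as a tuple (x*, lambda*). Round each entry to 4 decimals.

Form the Lagrangian:
  L(x, lambda) = (1/2) x^T Q x + c^T x + lambda^T (A x - b)
Stationarity (grad_x L = 0): Q x + c + A^T lambda = 0.
Primal feasibility: A x = b.

This gives the KKT block system:
  [ Q   A^T ] [ x     ]   [-c ]
  [ A    0  ] [ lambda ] = [ b ]

Solving the linear system:
  x*      = (-0.0702, -3.1053, 2.5788)
  lambda* = (-6.6655, -4.0805)
  f(x*)   = 41.105

x* = (-0.0702, -3.1053, 2.5788), lambda* = (-6.6655, -4.0805)


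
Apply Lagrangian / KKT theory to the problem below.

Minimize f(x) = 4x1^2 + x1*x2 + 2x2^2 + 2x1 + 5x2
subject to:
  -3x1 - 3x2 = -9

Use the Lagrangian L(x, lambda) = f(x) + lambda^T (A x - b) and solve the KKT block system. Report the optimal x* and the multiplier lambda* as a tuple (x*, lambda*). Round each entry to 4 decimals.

Form the Lagrangian:
  L(x, lambda) = (1/2) x^T Q x + c^T x + lambda^T (A x - b)
Stationarity (grad_x L = 0): Q x + c + A^T lambda = 0.
Primal feasibility: A x = b.

This gives the KKT block system:
  [ Q   A^T ] [ x     ]   [-c ]
  [ A    0  ] [ lambda ] = [ b ]

Solving the linear system:
  x*      = (1.2, 1.8)
  lambda* = (4.4667)
  f(x*)   = 25.8

x* = (1.2, 1.8), lambda* = (4.4667)


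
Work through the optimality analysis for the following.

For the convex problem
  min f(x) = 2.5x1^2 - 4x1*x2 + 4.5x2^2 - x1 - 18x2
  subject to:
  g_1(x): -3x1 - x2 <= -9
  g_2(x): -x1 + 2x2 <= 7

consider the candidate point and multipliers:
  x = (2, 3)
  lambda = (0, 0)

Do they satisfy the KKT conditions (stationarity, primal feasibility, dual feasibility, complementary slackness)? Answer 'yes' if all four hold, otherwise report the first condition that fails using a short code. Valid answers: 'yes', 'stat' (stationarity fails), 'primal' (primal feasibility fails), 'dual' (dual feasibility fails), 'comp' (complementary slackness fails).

Gradient of f: grad f(x) = Q x + c = (-3, 1)
Constraint values g_i(x) = a_i^T x - b_i:
  g_1((2, 3)) = 0
  g_2((2, 3)) = -3
Stationarity residual: grad f(x) + sum_i lambda_i a_i = (-3, 1)
  -> stationarity FAILS
Primal feasibility (all g_i <= 0): OK
Dual feasibility (all lambda_i >= 0): OK
Complementary slackness (lambda_i * g_i(x) = 0 for all i): OK

Verdict: the first failing condition is stationarity -> stat.

stat


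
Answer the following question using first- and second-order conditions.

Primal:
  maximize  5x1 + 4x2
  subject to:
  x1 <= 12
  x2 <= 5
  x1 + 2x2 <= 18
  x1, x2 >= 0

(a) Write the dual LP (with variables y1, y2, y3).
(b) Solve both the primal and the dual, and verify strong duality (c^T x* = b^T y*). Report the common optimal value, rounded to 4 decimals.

The standard primal-dual pair for 'max c^T x s.t. A x <= b, x >= 0' is:
  Dual:  min b^T y  s.t.  A^T y >= c,  y >= 0.

So the dual LP is:
  minimize  12y1 + 5y2 + 18y3
  subject to:
    y1 + y3 >= 5
    y2 + 2y3 >= 4
    y1, y2, y3 >= 0

Solving the primal: x* = (12, 3).
  primal value c^T x* = 72.
Solving the dual: y* = (3, 0, 2).
  dual value b^T y* = 72.
Strong duality: c^T x* = b^T y*. Confirmed.

72


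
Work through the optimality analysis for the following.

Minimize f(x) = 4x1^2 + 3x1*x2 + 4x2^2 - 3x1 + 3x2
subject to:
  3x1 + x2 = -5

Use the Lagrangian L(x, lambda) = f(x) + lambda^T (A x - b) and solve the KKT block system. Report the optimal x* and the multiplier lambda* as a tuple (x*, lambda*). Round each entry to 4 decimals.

Form the Lagrangian:
  L(x, lambda) = (1/2) x^T Q x + c^T x + lambda^T (A x - b)
Stationarity (grad_x L = 0): Q x + c + A^T lambda = 0.
Primal feasibility: A x = b.

This gives the KKT block system:
  [ Q   A^T ] [ x     ]   [-c ]
  [ A    0  ] [ lambda ] = [ b ]

Solving the linear system:
  x*      = (-1.5, -0.5)
  lambda* = (5.5)
  f(x*)   = 15.25

x* = (-1.5, -0.5), lambda* = (5.5)


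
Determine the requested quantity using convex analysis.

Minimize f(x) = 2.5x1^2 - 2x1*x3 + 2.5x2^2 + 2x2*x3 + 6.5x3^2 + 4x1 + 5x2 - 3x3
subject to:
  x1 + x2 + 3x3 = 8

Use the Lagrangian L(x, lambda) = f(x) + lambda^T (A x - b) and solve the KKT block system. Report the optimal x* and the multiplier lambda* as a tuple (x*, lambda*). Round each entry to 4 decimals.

Form the Lagrangian:
  L(x, lambda) = (1/2) x^T Q x + c^T x + lambda^T (A x - b)
Stationarity (grad_x L = 0): Q x + c + A^T lambda = 0.
Primal feasibility: A x = b.

This gives the KKT block system:
  [ Q   A^T ] [ x     ]   [-c ]
  [ A    0  ] [ lambda ] = [ b ]

Solving the linear system:
  x*      = (1.6047, -0.41, 2.2684)
  lambda* = (-7.4867)
  f(x*)   = 28.7286

x* = (1.6047, -0.41, 2.2684), lambda* = (-7.4867)


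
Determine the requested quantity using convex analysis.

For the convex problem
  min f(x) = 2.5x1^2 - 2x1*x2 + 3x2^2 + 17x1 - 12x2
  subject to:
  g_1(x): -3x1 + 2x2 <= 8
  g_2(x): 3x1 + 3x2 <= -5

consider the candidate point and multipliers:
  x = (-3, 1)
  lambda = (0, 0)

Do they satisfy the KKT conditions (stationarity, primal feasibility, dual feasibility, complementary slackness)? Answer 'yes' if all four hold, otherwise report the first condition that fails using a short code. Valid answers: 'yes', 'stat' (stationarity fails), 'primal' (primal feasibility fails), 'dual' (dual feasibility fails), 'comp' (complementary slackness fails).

Gradient of f: grad f(x) = Q x + c = (0, 0)
Constraint values g_i(x) = a_i^T x - b_i:
  g_1((-3, 1)) = 3
  g_2((-3, 1)) = -1
Stationarity residual: grad f(x) + sum_i lambda_i a_i = (0, 0)
  -> stationarity OK
Primal feasibility (all g_i <= 0): FAILS
Dual feasibility (all lambda_i >= 0): OK
Complementary slackness (lambda_i * g_i(x) = 0 for all i): OK

Verdict: the first failing condition is primal_feasibility -> primal.

primal


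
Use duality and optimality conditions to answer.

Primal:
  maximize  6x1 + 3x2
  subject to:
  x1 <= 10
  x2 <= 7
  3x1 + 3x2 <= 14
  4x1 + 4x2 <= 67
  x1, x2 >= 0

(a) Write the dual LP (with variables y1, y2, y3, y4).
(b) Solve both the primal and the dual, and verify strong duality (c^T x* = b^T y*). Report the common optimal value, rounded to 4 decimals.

The standard primal-dual pair for 'max c^T x s.t. A x <= b, x >= 0' is:
  Dual:  min b^T y  s.t.  A^T y >= c,  y >= 0.

So the dual LP is:
  minimize  10y1 + 7y2 + 14y3 + 67y4
  subject to:
    y1 + 3y3 + 4y4 >= 6
    y2 + 3y3 + 4y4 >= 3
    y1, y2, y3, y4 >= 0

Solving the primal: x* = (4.6667, 0).
  primal value c^T x* = 28.
Solving the dual: y* = (0, 0, 2, 0).
  dual value b^T y* = 28.
Strong duality: c^T x* = b^T y*. Confirmed.

28


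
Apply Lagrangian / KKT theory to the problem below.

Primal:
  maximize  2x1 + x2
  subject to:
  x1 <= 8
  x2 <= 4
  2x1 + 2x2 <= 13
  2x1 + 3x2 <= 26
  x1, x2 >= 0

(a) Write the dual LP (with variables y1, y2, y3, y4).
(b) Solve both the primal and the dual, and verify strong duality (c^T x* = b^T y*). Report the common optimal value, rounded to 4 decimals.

The standard primal-dual pair for 'max c^T x s.t. A x <= b, x >= 0' is:
  Dual:  min b^T y  s.t.  A^T y >= c,  y >= 0.

So the dual LP is:
  minimize  8y1 + 4y2 + 13y3 + 26y4
  subject to:
    y1 + 2y3 + 2y4 >= 2
    y2 + 2y3 + 3y4 >= 1
    y1, y2, y3, y4 >= 0

Solving the primal: x* = (6.5, 0).
  primal value c^T x* = 13.
Solving the dual: y* = (0, 0, 1, 0).
  dual value b^T y* = 13.
Strong duality: c^T x* = b^T y*. Confirmed.

13


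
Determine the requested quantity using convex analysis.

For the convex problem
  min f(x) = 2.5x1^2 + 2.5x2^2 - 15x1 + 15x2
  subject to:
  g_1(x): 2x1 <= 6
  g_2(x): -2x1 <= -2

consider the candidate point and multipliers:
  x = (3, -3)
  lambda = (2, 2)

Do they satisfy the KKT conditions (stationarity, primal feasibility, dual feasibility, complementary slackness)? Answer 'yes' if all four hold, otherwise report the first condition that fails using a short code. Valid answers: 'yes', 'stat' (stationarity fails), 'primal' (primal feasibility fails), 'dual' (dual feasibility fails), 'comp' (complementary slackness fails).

Gradient of f: grad f(x) = Q x + c = (0, 0)
Constraint values g_i(x) = a_i^T x - b_i:
  g_1((3, -3)) = 0
  g_2((3, -3)) = -4
Stationarity residual: grad f(x) + sum_i lambda_i a_i = (0, 0)
  -> stationarity OK
Primal feasibility (all g_i <= 0): OK
Dual feasibility (all lambda_i >= 0): OK
Complementary slackness (lambda_i * g_i(x) = 0 for all i): FAILS

Verdict: the first failing condition is complementary_slackness -> comp.

comp


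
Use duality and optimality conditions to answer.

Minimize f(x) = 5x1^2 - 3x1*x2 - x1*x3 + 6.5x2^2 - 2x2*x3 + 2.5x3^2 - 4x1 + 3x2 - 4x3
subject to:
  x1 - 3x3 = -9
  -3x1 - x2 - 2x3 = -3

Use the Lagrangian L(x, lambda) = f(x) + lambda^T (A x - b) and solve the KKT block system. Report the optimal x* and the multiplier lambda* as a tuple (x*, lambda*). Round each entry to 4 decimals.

Form the Lagrangian:
  L(x, lambda) = (1/2) x^T Q x + c^T x + lambda^T (A x - b)
Stationarity (grad_x L = 0): Q x + c + A^T lambda = 0.
Primal feasibility: A x = b.

This gives the KKT block system:
  [ Q   A^T ] [ x     ]   [-c ]
  [ A    0  ] [ lambda ] = [ b ]

Solving the linear system:
  x*      = (-0.7642, -0.198, 2.7453)
  lambda* = (5.4769, -2.7721)
  f(x*)   = 16.2287

x* = (-0.7642, -0.198, 2.7453), lambda* = (5.4769, -2.7721)


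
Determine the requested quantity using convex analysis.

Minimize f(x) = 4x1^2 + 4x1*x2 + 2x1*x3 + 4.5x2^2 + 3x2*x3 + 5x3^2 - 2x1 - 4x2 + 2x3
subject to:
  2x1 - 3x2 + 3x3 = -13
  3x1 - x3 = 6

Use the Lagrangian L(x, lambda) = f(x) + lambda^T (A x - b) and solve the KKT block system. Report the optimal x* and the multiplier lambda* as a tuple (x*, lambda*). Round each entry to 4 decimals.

Form the Lagrangian:
  L(x, lambda) = (1/2) x^T Q x + c^T x + lambda^T (A x - b)
Stationarity (grad_x L = 0): Q x + c + A^T lambda = 0.
Primal feasibility: A x = b.

This gives the KKT block system:
  [ Q   A^T ] [ x     ]   [-c ]
  [ A    0  ] [ lambda ] = [ b ]

Solving the linear system:
  x*      = (1.0582, 2.2135, -2.8253)
  lambda* = (3.8927, -5.8182)
  f(x*)   = 34.4469

x* = (1.0582, 2.2135, -2.8253), lambda* = (3.8927, -5.8182)


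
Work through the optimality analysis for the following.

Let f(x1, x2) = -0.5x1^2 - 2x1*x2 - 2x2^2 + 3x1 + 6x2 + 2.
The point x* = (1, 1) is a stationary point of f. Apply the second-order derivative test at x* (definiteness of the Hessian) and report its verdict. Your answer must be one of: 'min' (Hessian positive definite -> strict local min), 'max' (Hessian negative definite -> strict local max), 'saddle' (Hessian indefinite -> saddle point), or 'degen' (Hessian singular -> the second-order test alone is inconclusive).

Compute the Hessian H = grad^2 f:
  H = [[-1, -2], [-2, -4]]
Verify stationarity: grad f(x*) = H x* + g = (0, 0).
Eigenvalues of H: -5, 0.
H has a zero eigenvalue (singular; negative semidefinite but not definite), so H is neither positive definite, negative definite, nor indefinite. The second-order test alone is inconclusive -> degen.
(Indeed, f is constant along the null direction of H through x*, so x* is not a strict local extremum.)

degen


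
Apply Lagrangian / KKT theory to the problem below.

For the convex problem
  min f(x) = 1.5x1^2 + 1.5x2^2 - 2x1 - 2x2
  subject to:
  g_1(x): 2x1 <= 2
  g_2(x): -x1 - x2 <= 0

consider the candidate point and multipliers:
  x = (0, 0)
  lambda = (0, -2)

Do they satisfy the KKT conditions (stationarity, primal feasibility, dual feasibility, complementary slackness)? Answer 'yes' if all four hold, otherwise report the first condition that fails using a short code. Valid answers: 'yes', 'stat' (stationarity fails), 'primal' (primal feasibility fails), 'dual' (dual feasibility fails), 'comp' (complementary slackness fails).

Gradient of f: grad f(x) = Q x + c = (-2, -2)
Constraint values g_i(x) = a_i^T x - b_i:
  g_1((0, 0)) = -2
  g_2((0, 0)) = 0
Stationarity residual: grad f(x) + sum_i lambda_i a_i = (0, 0)
  -> stationarity OK
Primal feasibility (all g_i <= 0): OK
Dual feasibility (all lambda_i >= 0): FAILS
Complementary slackness (lambda_i * g_i(x) = 0 for all i): OK

Verdict: the first failing condition is dual_feasibility -> dual.

dual


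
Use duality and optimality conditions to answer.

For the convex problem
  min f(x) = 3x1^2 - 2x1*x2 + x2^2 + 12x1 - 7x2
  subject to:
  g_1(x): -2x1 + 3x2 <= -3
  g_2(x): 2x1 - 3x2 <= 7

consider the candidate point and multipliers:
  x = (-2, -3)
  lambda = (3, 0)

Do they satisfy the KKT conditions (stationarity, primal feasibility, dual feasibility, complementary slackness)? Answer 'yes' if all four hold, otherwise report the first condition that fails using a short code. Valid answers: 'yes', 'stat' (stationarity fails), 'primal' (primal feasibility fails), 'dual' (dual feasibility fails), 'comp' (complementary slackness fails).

Gradient of f: grad f(x) = Q x + c = (6, -9)
Constraint values g_i(x) = a_i^T x - b_i:
  g_1((-2, -3)) = -2
  g_2((-2, -3)) = -2
Stationarity residual: grad f(x) + sum_i lambda_i a_i = (0, 0)
  -> stationarity OK
Primal feasibility (all g_i <= 0): OK
Dual feasibility (all lambda_i >= 0): OK
Complementary slackness (lambda_i * g_i(x) = 0 for all i): FAILS

Verdict: the first failing condition is complementary_slackness -> comp.

comp


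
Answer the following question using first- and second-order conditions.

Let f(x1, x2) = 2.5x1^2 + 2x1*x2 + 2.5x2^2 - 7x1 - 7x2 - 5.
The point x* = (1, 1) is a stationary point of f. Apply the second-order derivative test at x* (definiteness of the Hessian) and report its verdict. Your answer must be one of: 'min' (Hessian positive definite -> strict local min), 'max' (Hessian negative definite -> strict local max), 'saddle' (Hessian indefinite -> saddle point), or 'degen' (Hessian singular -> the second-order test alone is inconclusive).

Compute the Hessian H = grad^2 f:
  H = [[5, 2], [2, 5]]
Verify stationarity: grad f(x*) = H x* + g = (0, 0).
Eigenvalues of H: 3, 7.
Both eigenvalues > 0, so H is positive definite -> x* is a strict local min.

min


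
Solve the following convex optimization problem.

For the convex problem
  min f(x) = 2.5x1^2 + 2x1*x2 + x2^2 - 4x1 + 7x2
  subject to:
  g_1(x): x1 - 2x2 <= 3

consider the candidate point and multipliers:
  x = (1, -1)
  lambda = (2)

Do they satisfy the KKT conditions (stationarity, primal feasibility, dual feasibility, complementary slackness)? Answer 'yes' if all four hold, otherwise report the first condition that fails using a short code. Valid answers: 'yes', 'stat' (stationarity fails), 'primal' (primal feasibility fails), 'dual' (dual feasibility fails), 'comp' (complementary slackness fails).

Gradient of f: grad f(x) = Q x + c = (-1, 7)
Constraint values g_i(x) = a_i^T x - b_i:
  g_1((1, -1)) = 0
Stationarity residual: grad f(x) + sum_i lambda_i a_i = (1, 3)
  -> stationarity FAILS
Primal feasibility (all g_i <= 0): OK
Dual feasibility (all lambda_i >= 0): OK
Complementary slackness (lambda_i * g_i(x) = 0 for all i): OK

Verdict: the first failing condition is stationarity -> stat.

stat


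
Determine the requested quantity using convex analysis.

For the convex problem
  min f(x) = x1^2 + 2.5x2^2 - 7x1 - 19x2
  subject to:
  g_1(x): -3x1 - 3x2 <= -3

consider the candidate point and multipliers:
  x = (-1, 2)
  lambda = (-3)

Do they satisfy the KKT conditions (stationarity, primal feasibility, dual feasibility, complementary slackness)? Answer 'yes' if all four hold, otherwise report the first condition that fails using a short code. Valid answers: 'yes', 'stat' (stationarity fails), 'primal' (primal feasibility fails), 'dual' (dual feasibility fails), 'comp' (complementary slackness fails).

Gradient of f: grad f(x) = Q x + c = (-9, -9)
Constraint values g_i(x) = a_i^T x - b_i:
  g_1((-1, 2)) = 0
Stationarity residual: grad f(x) + sum_i lambda_i a_i = (0, 0)
  -> stationarity OK
Primal feasibility (all g_i <= 0): OK
Dual feasibility (all lambda_i >= 0): FAILS
Complementary slackness (lambda_i * g_i(x) = 0 for all i): OK

Verdict: the first failing condition is dual_feasibility -> dual.

dual


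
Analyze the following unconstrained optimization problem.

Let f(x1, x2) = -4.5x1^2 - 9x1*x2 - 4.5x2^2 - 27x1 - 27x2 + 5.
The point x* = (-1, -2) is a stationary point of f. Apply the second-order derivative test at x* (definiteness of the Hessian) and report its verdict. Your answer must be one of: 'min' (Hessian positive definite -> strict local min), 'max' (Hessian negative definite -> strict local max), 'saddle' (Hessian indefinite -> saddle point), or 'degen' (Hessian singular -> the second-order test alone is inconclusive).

Compute the Hessian H = grad^2 f:
  H = [[-9, -9], [-9, -9]]
Verify stationarity: grad f(x*) = H x* + g = (0, 0).
Eigenvalues of H: -18, 0.
H has a zero eigenvalue (singular; negative semidefinite but not definite), so H is neither positive definite, negative definite, nor indefinite. The second-order test alone is inconclusive -> degen.
(Indeed, f is constant along the null direction of H through x*, so x* is not a strict local extremum.)

degen


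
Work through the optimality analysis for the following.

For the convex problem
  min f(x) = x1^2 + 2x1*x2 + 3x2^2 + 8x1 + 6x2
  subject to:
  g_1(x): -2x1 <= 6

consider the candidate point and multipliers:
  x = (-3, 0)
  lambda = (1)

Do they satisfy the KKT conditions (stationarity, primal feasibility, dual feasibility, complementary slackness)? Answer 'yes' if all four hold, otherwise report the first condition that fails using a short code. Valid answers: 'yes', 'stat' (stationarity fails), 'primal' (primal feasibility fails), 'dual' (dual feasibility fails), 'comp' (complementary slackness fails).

Gradient of f: grad f(x) = Q x + c = (2, 0)
Constraint values g_i(x) = a_i^T x - b_i:
  g_1((-3, 0)) = 0
Stationarity residual: grad f(x) + sum_i lambda_i a_i = (0, 0)
  -> stationarity OK
Primal feasibility (all g_i <= 0): OK
Dual feasibility (all lambda_i >= 0): OK
Complementary slackness (lambda_i * g_i(x) = 0 for all i): OK

Verdict: yes, KKT holds.

yes


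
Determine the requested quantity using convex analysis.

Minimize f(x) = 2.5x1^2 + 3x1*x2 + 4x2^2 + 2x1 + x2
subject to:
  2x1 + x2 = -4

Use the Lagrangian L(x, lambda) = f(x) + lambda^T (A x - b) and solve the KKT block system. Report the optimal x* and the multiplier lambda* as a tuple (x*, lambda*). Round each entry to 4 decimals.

Form the Lagrangian:
  L(x, lambda) = (1/2) x^T Q x + c^T x + lambda^T (A x - b)
Stationarity (grad_x L = 0): Q x + c + A^T lambda = 0.
Primal feasibility: A x = b.

This gives the KKT block system:
  [ Q   A^T ] [ x     ]   [-c ]
  [ A    0  ] [ lambda ] = [ b ]

Solving the linear system:
  x*      = (-2.08, 0.16)
  lambda* = (3.96)
  f(x*)   = 5.92

x* = (-2.08, 0.16), lambda* = (3.96)


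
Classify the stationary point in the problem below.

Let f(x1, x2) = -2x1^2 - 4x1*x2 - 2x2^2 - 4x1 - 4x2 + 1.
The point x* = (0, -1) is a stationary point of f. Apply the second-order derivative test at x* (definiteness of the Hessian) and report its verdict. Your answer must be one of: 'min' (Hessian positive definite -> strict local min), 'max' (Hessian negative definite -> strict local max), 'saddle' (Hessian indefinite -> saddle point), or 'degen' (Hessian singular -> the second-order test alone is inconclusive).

Compute the Hessian H = grad^2 f:
  H = [[-4, -4], [-4, -4]]
Verify stationarity: grad f(x*) = H x* + g = (0, 0).
Eigenvalues of H: -8, 0.
H has a zero eigenvalue (singular; negative semidefinite but not definite), so H is neither positive definite, negative definite, nor indefinite. The second-order test alone is inconclusive -> degen.
(Indeed, f is constant along the null direction of H through x*, so x* is not a strict local extremum.)

degen


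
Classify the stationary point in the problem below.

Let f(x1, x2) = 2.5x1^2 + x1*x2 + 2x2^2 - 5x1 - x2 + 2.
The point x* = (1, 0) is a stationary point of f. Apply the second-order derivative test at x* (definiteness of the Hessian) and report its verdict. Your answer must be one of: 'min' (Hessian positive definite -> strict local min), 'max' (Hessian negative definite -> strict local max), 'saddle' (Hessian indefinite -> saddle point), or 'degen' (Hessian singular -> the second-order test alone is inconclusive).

Compute the Hessian H = grad^2 f:
  H = [[5, 1], [1, 4]]
Verify stationarity: grad f(x*) = H x* + g = (0, 0).
Eigenvalues of H: 3.382, 5.618.
Both eigenvalues > 0, so H is positive definite -> x* is a strict local min.

min


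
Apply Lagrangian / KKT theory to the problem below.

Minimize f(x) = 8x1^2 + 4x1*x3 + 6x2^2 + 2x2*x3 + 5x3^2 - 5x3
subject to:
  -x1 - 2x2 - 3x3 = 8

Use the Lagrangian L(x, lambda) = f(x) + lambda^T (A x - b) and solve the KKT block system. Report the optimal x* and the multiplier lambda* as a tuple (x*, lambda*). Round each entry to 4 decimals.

Form the Lagrangian:
  L(x, lambda) = (1/2) x^T Q x + c^T x + lambda^T (A x - b)
Stationarity (grad_x L = 0): Q x + c + A^T lambda = 0.
Primal feasibility: A x = b.

This gives the KKT block system:
  [ Q   A^T ] [ x     ]   [-c ]
  [ A    0  ] [ lambda ] = [ b ]

Solving the linear system:
  x*      = (-0.0809, -1.1517, -1.8719)
  lambda* = (-8.782)
  f(x*)   = 39.8079

x* = (-0.0809, -1.1517, -1.8719), lambda* = (-8.782)


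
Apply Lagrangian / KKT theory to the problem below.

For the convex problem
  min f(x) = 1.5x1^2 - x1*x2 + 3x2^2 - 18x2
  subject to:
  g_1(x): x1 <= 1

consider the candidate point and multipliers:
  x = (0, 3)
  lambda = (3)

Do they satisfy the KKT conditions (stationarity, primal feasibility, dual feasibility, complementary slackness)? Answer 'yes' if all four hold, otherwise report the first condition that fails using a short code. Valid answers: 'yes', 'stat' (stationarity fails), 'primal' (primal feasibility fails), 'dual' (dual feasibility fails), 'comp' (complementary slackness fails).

Gradient of f: grad f(x) = Q x + c = (-3, 0)
Constraint values g_i(x) = a_i^T x - b_i:
  g_1((0, 3)) = -1
Stationarity residual: grad f(x) + sum_i lambda_i a_i = (0, 0)
  -> stationarity OK
Primal feasibility (all g_i <= 0): OK
Dual feasibility (all lambda_i >= 0): OK
Complementary slackness (lambda_i * g_i(x) = 0 for all i): FAILS

Verdict: the first failing condition is complementary_slackness -> comp.

comp


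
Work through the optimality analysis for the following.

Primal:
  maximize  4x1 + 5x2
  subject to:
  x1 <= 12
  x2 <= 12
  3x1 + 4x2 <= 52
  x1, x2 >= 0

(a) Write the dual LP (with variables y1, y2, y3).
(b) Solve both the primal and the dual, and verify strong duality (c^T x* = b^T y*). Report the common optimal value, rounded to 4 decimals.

The standard primal-dual pair for 'max c^T x s.t. A x <= b, x >= 0' is:
  Dual:  min b^T y  s.t.  A^T y >= c,  y >= 0.

So the dual LP is:
  minimize  12y1 + 12y2 + 52y3
  subject to:
    y1 + 3y3 >= 4
    y2 + 4y3 >= 5
    y1, y2, y3 >= 0

Solving the primal: x* = (12, 4).
  primal value c^T x* = 68.
Solving the dual: y* = (0.25, 0, 1.25).
  dual value b^T y* = 68.
Strong duality: c^T x* = b^T y*. Confirmed.

68


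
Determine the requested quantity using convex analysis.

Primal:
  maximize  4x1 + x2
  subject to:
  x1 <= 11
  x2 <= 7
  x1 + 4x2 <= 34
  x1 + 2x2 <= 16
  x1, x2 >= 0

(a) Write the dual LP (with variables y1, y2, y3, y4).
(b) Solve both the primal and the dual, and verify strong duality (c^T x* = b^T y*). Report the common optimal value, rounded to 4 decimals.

The standard primal-dual pair for 'max c^T x s.t. A x <= b, x >= 0' is:
  Dual:  min b^T y  s.t.  A^T y >= c,  y >= 0.

So the dual LP is:
  minimize  11y1 + 7y2 + 34y3 + 16y4
  subject to:
    y1 + y3 + y4 >= 4
    y2 + 4y3 + 2y4 >= 1
    y1, y2, y3, y4 >= 0

Solving the primal: x* = (11, 2.5).
  primal value c^T x* = 46.5.
Solving the dual: y* = (3.5, 0, 0, 0.5).
  dual value b^T y* = 46.5.
Strong duality: c^T x* = b^T y*. Confirmed.

46.5


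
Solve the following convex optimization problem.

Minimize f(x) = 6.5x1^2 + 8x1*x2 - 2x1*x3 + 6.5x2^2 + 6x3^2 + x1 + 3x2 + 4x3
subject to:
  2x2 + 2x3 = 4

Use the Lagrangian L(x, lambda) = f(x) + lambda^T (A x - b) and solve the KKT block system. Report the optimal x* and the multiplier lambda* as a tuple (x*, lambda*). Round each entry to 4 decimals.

Form the Lagrangian:
  L(x, lambda) = (1/2) x^T Q x + c^T x + lambda^T (A x - b)
Stationarity (grad_x L = 0): Q x + c + A^T lambda = 0.
Primal feasibility: A x = b.

This gives the KKT block system:
  [ Q   A^T ] [ x     ]   [-c ]
  [ A    0  ] [ lambda ] = [ b ]

Solving the linear system:
  x*      = (-0.7778, 1.3111, 0.6889)
  lambda* = (-6.9111)
  f(x*)   = 16.7778

x* = (-0.7778, 1.3111, 0.6889), lambda* = (-6.9111)
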